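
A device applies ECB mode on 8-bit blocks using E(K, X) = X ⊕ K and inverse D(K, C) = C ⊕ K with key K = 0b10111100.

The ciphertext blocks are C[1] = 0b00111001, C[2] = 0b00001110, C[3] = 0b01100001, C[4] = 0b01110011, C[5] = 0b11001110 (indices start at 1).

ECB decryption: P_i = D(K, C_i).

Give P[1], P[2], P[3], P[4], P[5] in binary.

P[1] = 0b10000101, P[2] = 0b10110010, P[3] = 0b11011101, P[4] = 0b11001111, P[5] = 0b01110010

P[1]: D(K, 0b00111001) = 0b10000101.
P[2]: D(K, 0b00001110) = 0b10110010.
P[3]: D(K, 0b01100001) = 0b11011101.
P[4]: D(K, 0b01110011) = 0b11001111.
P[5]: D(K, 0b11001110) = 0b01110010.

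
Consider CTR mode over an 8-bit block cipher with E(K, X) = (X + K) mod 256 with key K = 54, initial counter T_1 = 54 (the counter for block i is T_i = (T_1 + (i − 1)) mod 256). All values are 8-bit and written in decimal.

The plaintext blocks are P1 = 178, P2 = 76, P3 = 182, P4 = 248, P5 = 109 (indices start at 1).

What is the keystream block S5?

CTR encryption: S_i = E(K, T_i) where T_i is the counter for block i; C_i = P_i ⊕ S_i.
C1: T = 54, S = E(K, T) = 108; 178 ⊕ 108 = 222.
C2: T = 55, S = E(K, T) = 109; 76 ⊕ 109 = 33.
C3: T = 56, S = E(K, T) = 110; 182 ⊕ 110 = 216.
C4: T = 57, S = E(K, T) = 111; 248 ⊕ 111 = 151.
C5: T = 58, S = E(K, T) = 112; 109 ⊕ 112 = 29.
So S5 = 112.

112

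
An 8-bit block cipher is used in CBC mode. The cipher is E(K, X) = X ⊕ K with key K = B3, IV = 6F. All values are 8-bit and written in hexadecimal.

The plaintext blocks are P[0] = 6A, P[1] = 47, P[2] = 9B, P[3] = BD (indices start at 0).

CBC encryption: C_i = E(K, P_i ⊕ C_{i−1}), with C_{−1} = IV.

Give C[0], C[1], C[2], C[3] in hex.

C[0]: P[0] ⊕ 6F = 05; E(K, 05) = B6.
C[1]: P[1] ⊕ B6 = F1; E(K, F1) = 42.
C[2]: P[2] ⊕ 42 = D9; E(K, D9) = 6A.
C[3]: P[3] ⊕ 6A = D7; E(K, D7) = 64.

C[0] = B6, C[1] = 42, C[2] = 6A, C[3] = 64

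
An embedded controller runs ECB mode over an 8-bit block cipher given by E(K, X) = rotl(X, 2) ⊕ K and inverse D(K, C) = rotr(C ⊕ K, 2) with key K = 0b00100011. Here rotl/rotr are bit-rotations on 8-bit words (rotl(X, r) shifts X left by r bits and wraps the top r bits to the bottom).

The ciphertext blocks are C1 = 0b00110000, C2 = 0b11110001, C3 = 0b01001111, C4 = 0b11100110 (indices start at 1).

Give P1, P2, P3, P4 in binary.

ECB decryption: P_i = D(K, C_i).
P1: D(K, 0b00110000) = 0b11000100.
P2: D(K, 0b11110001) = 0b10110100.
P3: D(K, 0b01001111) = 0b00011011.
P4: D(K, 0b11100110) = 0b01110001.

P1 = 0b11000100, P2 = 0b10110100, P3 = 0b00011011, P4 = 0b01110001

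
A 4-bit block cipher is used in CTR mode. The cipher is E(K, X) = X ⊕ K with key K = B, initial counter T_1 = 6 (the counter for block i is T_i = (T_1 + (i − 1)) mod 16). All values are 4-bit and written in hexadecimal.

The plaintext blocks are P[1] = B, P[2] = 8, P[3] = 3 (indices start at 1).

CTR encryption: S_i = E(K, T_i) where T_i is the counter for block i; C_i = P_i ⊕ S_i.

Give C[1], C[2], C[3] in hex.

C[1]: T = 6, S = E(K, T) = D; B ⊕ D = 6.
C[2]: T = 7, S = E(K, T) = C; 8 ⊕ C = 4.
C[3]: T = 8, S = E(K, T) = 3; 3 ⊕ 3 = 0.

C[1] = 6, C[2] = 4, C[3] = 0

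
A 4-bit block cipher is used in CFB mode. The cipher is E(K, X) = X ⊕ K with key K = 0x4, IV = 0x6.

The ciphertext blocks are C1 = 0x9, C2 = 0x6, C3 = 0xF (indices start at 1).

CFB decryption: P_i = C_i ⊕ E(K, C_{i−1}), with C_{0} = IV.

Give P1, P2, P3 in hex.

P1 = 0xB, P2 = 0xB, P3 = 0xD

P1: E(K, 0x6) = 0x2; 0x9 ⊕ 0x2 = 0xB.
P2: E(K, 0x9) = 0xD; 0x6 ⊕ 0xD = 0xB.
P3: E(K, 0x6) = 0x2; 0xF ⊕ 0x2 = 0xD.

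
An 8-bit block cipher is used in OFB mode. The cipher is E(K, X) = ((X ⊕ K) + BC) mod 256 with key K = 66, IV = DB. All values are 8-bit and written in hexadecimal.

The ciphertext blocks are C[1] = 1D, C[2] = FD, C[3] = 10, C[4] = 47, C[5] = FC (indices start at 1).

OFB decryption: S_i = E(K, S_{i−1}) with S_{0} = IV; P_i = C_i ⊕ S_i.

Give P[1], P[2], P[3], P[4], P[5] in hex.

P[1]: S = E(K, DB) = 79; 1D ⊕ 79 = 64.
P[2]: S = E(K, 79) = DB; FD ⊕ DB = 26.
P[3]: S = E(K, DB) = 79; 10 ⊕ 79 = 69.
P[4]: S = E(K, 79) = DB; 47 ⊕ DB = 9C.
P[5]: S = E(K, DB) = 79; FC ⊕ 79 = 85.

P[1] = 64, P[2] = 26, P[3] = 69, P[4] = 9C, P[5] = 85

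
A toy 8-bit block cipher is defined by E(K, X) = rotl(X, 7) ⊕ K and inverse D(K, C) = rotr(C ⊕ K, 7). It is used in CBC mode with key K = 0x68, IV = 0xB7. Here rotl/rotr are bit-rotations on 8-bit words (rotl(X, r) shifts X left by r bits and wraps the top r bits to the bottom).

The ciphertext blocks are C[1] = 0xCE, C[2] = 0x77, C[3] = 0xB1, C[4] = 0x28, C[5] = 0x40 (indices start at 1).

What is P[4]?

CBC decryption: P_i = D(K, C_i) ⊕ C_{i−1}, with C_{0} = IV.
P[4]: D(K, 0x28) = 0x80; 0x80 ⊕ 0xB1 = 0x31.

P[4] = 0x31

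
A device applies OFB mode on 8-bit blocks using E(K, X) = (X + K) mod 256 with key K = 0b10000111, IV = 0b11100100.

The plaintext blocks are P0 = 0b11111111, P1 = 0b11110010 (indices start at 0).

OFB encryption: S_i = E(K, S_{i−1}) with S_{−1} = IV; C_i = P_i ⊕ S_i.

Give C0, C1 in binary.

C0: S = E(K, 0b11100100) = 0b01101011; 0b11111111 ⊕ 0b01101011 = 0b10010100.
C1: S = E(K, 0b01101011) = 0b11110010; 0b11110010 ⊕ 0b11110010 = 0b00000000.

C0 = 0b10010100, C1 = 0b00000000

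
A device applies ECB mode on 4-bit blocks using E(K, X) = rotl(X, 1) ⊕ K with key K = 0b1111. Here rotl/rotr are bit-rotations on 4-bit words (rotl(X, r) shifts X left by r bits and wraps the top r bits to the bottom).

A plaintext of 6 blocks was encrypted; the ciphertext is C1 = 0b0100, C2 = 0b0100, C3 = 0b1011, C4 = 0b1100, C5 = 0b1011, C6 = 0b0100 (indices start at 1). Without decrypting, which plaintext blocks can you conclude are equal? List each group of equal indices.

P1 = P2 = P6; P3 = P5

ECB encrypts each block independently with the same key, so equal ciphertext blocks imply equal plaintext blocks.
C1 = C2 = C6 = 0b0100, so P1 = P2 = P6.
C3 = C5 = 0b1011, so P3 = P5.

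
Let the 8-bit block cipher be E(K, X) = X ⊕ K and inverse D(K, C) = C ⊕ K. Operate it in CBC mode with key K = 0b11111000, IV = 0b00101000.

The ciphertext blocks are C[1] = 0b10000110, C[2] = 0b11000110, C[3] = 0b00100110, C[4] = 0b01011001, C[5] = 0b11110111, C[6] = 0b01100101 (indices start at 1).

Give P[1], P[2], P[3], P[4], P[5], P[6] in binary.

P[1] = 0b01010110, P[2] = 0b10111000, P[3] = 0b00011000, P[4] = 0b10000111, P[5] = 0b01010110, P[6] = 0b01101010

CBC decryption: P_i = D(K, C_i) ⊕ C_{i−1}, with C_{0} = IV.
P[1]: D(K, 0b10000110) = 0b01111110; 0b01111110 ⊕ 0b00101000 = 0b01010110.
P[2]: D(K, 0b11000110) = 0b00111110; 0b00111110 ⊕ 0b10000110 = 0b10111000.
P[3]: D(K, 0b00100110) = 0b11011110; 0b11011110 ⊕ 0b11000110 = 0b00011000.
P[4]: D(K, 0b01011001) = 0b10100001; 0b10100001 ⊕ 0b00100110 = 0b10000111.
P[5]: D(K, 0b11110111) = 0b00001111; 0b00001111 ⊕ 0b01011001 = 0b01010110.
P[6]: D(K, 0b01100101) = 0b10011101; 0b10011101 ⊕ 0b11110111 = 0b01101010.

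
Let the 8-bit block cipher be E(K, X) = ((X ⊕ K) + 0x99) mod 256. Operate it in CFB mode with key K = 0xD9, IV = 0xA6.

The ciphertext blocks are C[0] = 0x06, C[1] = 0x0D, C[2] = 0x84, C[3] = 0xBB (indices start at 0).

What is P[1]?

CFB decryption: P_i = C_i ⊕ E(K, C_{i−1}), with C_{−1} = IV.
P[1]: E(K, 0x06) = 0x78; 0x0D ⊕ 0x78 = 0x75.

P[1] = 0x75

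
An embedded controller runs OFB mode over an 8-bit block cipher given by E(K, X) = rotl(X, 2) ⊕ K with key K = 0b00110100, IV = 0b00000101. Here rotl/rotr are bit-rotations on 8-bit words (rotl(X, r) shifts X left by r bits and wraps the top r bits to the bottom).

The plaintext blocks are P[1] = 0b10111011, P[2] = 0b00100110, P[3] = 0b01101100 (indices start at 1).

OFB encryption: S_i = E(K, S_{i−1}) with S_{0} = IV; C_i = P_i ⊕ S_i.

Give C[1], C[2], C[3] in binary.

C[1] = 0b10011011, C[2] = 0b10010010, C[3] = 0b10001010

C[1]: S = E(K, 0b00000101) = 0b00100000; 0b10111011 ⊕ 0b00100000 = 0b10011011.
C[2]: S = E(K, 0b00100000) = 0b10110100; 0b00100110 ⊕ 0b10110100 = 0b10010010.
C[3]: S = E(K, 0b10110100) = 0b11100110; 0b01101100 ⊕ 0b11100110 = 0b10001010.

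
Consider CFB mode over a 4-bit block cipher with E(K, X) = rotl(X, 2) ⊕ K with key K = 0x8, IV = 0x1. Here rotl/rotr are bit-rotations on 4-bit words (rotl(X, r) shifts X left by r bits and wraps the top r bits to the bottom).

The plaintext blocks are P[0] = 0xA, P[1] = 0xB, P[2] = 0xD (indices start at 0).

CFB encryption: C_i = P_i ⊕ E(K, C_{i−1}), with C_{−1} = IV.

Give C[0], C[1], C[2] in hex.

C[0]: E(K, 0x1) = 0xC; 0xA ⊕ 0xC = 0x6.
C[1]: E(K, 0x6) = 0x1; 0xB ⊕ 0x1 = 0xA.
C[2]: E(K, 0xA) = 0x2; 0xD ⊕ 0x2 = 0xF.

C[0] = 0x6, C[1] = 0xA, C[2] = 0xF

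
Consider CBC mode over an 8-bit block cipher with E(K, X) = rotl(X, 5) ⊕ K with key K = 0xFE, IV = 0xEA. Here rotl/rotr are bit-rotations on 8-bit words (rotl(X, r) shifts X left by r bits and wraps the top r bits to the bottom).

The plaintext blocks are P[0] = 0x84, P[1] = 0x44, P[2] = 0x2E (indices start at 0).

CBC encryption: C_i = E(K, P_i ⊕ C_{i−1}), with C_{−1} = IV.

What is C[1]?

C[1] = 0x10

C[0]: P[0] ⊕ 0xEA = 0x6E; E(K, 0x6E) = 0x33.
C[1]: P[1] ⊕ 0x33 = 0x77; E(K, 0x77) = 0x10.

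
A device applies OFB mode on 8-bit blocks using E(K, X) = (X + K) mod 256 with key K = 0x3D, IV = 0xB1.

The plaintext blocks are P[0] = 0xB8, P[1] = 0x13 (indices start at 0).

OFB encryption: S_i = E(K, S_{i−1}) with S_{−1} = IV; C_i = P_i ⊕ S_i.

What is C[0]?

C[0]: S = E(K, 0xB1) = 0xEE; 0xB8 ⊕ 0xEE = 0x56.

C[0] = 0x56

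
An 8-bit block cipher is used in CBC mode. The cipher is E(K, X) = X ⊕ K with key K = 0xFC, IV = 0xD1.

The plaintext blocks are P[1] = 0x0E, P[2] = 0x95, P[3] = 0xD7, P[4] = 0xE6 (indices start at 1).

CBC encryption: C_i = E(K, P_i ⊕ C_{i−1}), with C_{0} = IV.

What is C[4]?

C[4] = 0x7B

C[1]: P[1] ⊕ 0xD1 = 0xDF; E(K, 0xDF) = 0x23.
C[2]: P[2] ⊕ 0x23 = 0xB6; E(K, 0xB6) = 0x4A.
C[3]: P[3] ⊕ 0x4A = 0x9D; E(K, 0x9D) = 0x61.
C[4]: P[4] ⊕ 0x61 = 0x87; E(K, 0x87) = 0x7B.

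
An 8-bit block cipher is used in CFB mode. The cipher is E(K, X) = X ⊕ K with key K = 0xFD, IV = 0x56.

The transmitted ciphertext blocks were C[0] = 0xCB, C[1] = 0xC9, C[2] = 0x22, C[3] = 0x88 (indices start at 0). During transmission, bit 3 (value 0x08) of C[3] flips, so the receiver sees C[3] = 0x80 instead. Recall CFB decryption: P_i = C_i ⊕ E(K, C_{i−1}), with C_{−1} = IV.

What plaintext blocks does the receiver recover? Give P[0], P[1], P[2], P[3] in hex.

P[0] = 0x60, P[1] = 0xFF, P[2] = 0x16, P[3] = 0x5F

Only C[3] changed, to 0x80. In CFB, a change in C_i flips the same bit in P_i and garbles P_{i+1}. Decrypting the received ciphertext:
P[0]: E(K, 0x56) = 0xAB; 0xCB ⊕ 0xAB = 0x60.
P[1]: E(K, 0xCB) = 0x36; 0xC9 ⊕ 0x36 = 0xFF.
P[2]: E(K, 0xC9) = 0x34; 0x22 ⊕ 0x34 = 0x16.
P[3]: E(K, 0x22) = 0xDF; 0x80 ⊕ 0xDF = 0x5F.
Blocks that differ from the original plaintext: P[3].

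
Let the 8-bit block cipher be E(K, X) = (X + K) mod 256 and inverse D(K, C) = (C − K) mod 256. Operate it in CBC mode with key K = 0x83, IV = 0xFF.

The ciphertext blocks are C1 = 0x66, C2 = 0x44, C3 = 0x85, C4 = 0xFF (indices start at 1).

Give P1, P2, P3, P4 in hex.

P1 = 0x1C, P2 = 0xA7, P3 = 0x46, P4 = 0xF9

CBC decryption: P_i = D(K, C_i) ⊕ C_{i−1}, with C_{0} = IV.
P1: D(K, 0x66) = 0xE3; 0xE3 ⊕ 0xFF = 0x1C.
P2: D(K, 0x44) = 0xC1; 0xC1 ⊕ 0x66 = 0xA7.
P3: D(K, 0x85) = 0x02; 0x02 ⊕ 0x44 = 0x46.
P4: D(K, 0xFF) = 0x7C; 0x7C ⊕ 0x85 = 0xF9.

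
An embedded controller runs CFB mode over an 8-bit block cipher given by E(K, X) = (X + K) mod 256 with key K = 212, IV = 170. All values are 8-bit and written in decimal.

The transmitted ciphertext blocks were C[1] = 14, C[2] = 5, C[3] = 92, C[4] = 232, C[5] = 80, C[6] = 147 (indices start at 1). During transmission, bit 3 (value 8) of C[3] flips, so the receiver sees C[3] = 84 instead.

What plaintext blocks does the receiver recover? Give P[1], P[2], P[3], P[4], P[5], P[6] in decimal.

CFB decryption: P_i = C_i ⊕ E(K, C_{i−1}), with C_{0} = IV.
Only C[3] changed, to 84. In CFB, a change in C_i flips the same bit in P_i and garbles P_{i+1}. Decrypting the received ciphertext:
P[1]: E(K, 170) = 126; 14 ⊕ 126 = 112.
P[2]: E(K, 14) = 226; 5 ⊕ 226 = 231.
P[3]: E(K, 5) = 217; 84 ⊕ 217 = 141.
P[4]: E(K, 84) = 40; 232 ⊕ 40 = 192.
P[5]: E(K, 232) = 188; 80 ⊕ 188 = 236.
P[6]: E(K, 80) = 36; 147 ⊕ 36 = 183.
Blocks that differ from the original plaintext: P[3], P[4].

P[1] = 112, P[2] = 231, P[3] = 141, P[4] = 192, P[5] = 236, P[6] = 183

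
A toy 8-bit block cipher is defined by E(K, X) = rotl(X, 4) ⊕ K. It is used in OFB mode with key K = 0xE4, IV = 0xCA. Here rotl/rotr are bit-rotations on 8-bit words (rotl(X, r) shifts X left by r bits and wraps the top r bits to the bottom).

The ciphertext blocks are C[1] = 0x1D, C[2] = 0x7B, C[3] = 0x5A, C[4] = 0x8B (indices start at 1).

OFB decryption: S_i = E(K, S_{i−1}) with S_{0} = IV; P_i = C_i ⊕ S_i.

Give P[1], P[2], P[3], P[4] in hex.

P[1] = 0x55, P[2] = 0x1B, P[3] = 0xB8, P[4] = 0x41

P[1]: S = E(K, 0xCA) = 0x48; 0x1D ⊕ 0x48 = 0x55.
P[2]: S = E(K, 0x48) = 0x60; 0x7B ⊕ 0x60 = 0x1B.
P[3]: S = E(K, 0x60) = 0xE2; 0x5A ⊕ 0xE2 = 0xB8.
P[4]: S = E(K, 0xE2) = 0xCA; 0x8B ⊕ 0xCA = 0x41.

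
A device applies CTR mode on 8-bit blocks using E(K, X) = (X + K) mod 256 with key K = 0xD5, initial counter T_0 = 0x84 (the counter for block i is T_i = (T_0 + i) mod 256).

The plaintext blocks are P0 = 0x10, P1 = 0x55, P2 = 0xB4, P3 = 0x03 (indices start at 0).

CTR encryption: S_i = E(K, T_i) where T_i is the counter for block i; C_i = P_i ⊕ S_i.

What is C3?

C0: T = 0x84, S = E(K, T) = 0x59; 0x10 ⊕ 0x59 = 0x49.
C1: T = 0x85, S = E(K, T) = 0x5A; 0x55 ⊕ 0x5A = 0x0F.
C2: T = 0x86, S = E(K, T) = 0x5B; 0xB4 ⊕ 0x5B = 0xEF.
C3: T = 0x87, S = E(K, T) = 0x5C; 0x03 ⊕ 0x5C = 0x5F.

C3 = 0x5F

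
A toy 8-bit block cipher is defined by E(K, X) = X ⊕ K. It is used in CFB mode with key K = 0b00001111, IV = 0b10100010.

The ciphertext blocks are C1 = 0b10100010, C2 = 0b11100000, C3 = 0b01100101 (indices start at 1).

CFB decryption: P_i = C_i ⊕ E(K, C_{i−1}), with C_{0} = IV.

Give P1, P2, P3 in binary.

P1 = 0b00001111, P2 = 0b01001101, P3 = 0b10001010

P1: E(K, 0b10100010) = 0b10101101; 0b10100010 ⊕ 0b10101101 = 0b00001111.
P2: E(K, 0b10100010) = 0b10101101; 0b11100000 ⊕ 0b10101101 = 0b01001101.
P3: E(K, 0b11100000) = 0b11101111; 0b01100101 ⊕ 0b11101111 = 0b10001010.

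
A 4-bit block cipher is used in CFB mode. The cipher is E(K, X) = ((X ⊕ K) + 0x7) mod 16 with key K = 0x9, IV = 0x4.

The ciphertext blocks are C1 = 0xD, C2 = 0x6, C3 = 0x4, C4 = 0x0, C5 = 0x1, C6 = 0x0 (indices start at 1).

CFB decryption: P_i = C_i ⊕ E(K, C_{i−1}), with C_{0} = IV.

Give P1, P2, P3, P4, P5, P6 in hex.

P1: E(K, 0x4) = 0x4; 0xD ⊕ 0x4 = 0x9.
P2: E(K, 0xD) = 0xB; 0x6 ⊕ 0xB = 0xD.
P3: E(K, 0x6) = 0x6; 0x4 ⊕ 0x6 = 0x2.
P4: E(K, 0x4) = 0x4; 0x0 ⊕ 0x4 = 0x4.
P5: E(K, 0x0) = 0x0; 0x1 ⊕ 0x0 = 0x1.
P6: E(K, 0x1) = 0xF; 0x0 ⊕ 0xF = 0xF.

P1 = 0x9, P2 = 0xD, P3 = 0x2, P4 = 0x4, P5 = 0x1, P6 = 0xF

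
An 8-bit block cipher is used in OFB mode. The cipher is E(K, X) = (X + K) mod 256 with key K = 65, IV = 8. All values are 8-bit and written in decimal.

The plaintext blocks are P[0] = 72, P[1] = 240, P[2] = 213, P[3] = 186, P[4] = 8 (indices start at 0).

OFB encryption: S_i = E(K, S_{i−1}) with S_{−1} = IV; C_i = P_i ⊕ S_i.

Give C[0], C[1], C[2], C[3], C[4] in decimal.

C[0] = 1, C[1] = 122, C[2] = 30, C[3] = 182, C[4] = 69

C[0]: S = E(K, 8) = 73; 72 ⊕ 73 = 1.
C[1]: S = E(K, 73) = 138; 240 ⊕ 138 = 122.
C[2]: S = E(K, 138) = 203; 213 ⊕ 203 = 30.
C[3]: S = E(K, 203) = 12; 186 ⊕ 12 = 182.
C[4]: S = E(K, 12) = 77; 8 ⊕ 77 = 69.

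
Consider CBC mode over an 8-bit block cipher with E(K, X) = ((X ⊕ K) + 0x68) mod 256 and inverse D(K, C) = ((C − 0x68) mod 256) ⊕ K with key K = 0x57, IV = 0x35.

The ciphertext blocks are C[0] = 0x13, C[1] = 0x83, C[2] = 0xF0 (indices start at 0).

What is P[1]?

P[1] = 0x5F

CBC decryption: P_i = D(K, C_i) ⊕ C_{i−1}, with C_{−1} = IV.
P[1]: D(K, 0x83) = 0x4C; 0x4C ⊕ 0x13 = 0x5F.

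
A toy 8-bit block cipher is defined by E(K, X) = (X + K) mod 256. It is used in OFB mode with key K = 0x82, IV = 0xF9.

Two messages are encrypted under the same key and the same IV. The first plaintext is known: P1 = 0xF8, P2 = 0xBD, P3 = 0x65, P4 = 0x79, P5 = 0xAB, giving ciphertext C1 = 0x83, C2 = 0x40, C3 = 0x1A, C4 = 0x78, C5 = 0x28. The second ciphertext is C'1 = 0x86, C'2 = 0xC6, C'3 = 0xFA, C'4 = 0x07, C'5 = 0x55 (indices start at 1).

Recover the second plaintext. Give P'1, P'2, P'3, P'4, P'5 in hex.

P'1 = 0xFD, P'2 = 0x3B, P'3 = 0x85, P'4 = 0x06, P'5 = 0xD6

In OFB with a reused IV, both messages share the same keystream S_i, so C_i ⊕ C'_i = P_i ⊕ P'_i and thus P'_i = P_i ⊕ C_i ⊕ C'_i.
P'1: 0xF8 ⊕ 0x83 ⊕ 0x86 = 0xFD.
P'2: 0xBD ⊕ 0x40 ⊕ 0xC6 = 0x3B.
P'3: 0x65 ⊕ 0x1A ⊕ 0xFA = 0x85.
P'4: 0x79 ⊕ 0x78 ⊕ 0x07 = 0x06.
P'5: 0xAB ⊕ 0x28 ⊕ 0x55 = 0xD6.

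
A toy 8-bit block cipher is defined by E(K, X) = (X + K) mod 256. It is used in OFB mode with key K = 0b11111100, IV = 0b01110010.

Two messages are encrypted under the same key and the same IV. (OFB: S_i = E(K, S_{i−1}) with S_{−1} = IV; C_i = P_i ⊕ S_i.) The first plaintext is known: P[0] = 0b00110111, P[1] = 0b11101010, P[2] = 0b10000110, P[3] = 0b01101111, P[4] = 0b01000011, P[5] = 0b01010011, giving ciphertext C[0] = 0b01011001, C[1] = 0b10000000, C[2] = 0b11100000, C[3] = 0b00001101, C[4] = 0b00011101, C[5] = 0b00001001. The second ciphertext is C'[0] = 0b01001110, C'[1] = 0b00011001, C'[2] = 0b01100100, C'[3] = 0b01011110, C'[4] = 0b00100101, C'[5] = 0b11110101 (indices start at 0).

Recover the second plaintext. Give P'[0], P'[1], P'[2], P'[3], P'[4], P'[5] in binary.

In OFB with a reused IV, both messages share the same keystream S_i, so C_i ⊕ C'_i = P_i ⊕ P'_i and thus P'_i = P_i ⊕ C_i ⊕ C'_i.
P'[0]: 0b00110111 ⊕ 0b01011001 ⊕ 0b01001110 = 0b00100000.
P'[1]: 0b11101010 ⊕ 0b10000000 ⊕ 0b00011001 = 0b01110011.
P'[2]: 0b10000110 ⊕ 0b11100000 ⊕ 0b01100100 = 0b00000010.
P'[3]: 0b01101111 ⊕ 0b00001101 ⊕ 0b01011110 = 0b00111100.
P'[4]: 0b01000011 ⊕ 0b00011101 ⊕ 0b00100101 = 0b01111011.
P'[5]: 0b01010011 ⊕ 0b00001001 ⊕ 0b11110101 = 0b10101111.

P'[0] = 0b00100000, P'[1] = 0b01110011, P'[2] = 0b00000010, P'[3] = 0b00111100, P'[4] = 0b01111011, P'[5] = 0b10101111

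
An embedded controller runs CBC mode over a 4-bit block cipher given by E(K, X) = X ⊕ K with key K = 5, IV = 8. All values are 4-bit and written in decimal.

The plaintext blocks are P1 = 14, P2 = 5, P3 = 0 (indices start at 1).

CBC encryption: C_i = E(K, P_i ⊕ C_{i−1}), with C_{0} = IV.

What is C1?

C1 = 3

C1: P1 ⊕ 8 = 6; E(K, 6) = 3.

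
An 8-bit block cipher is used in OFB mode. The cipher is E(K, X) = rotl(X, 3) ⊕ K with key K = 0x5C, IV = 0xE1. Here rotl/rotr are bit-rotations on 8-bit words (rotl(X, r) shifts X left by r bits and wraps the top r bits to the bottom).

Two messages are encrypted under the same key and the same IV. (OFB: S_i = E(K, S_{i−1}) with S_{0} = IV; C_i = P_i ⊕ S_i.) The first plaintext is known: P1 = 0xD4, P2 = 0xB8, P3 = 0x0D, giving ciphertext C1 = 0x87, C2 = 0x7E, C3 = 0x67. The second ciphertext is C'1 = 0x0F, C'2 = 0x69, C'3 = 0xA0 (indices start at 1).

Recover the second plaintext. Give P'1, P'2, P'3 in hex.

In OFB with a reused IV, both messages share the same keystream S_i, so C_i ⊕ C'_i = P_i ⊕ P'_i and thus P'_i = P_i ⊕ C_i ⊕ C'_i.
P'1: 0xD4 ⊕ 0x87 ⊕ 0x0F = 0x5C.
P'2: 0xB8 ⊕ 0x7E ⊕ 0x69 = 0xAF.
P'3: 0x0D ⊕ 0x67 ⊕ 0xA0 = 0xCA.

P'1 = 0x5C, P'2 = 0xAF, P'3 = 0xCA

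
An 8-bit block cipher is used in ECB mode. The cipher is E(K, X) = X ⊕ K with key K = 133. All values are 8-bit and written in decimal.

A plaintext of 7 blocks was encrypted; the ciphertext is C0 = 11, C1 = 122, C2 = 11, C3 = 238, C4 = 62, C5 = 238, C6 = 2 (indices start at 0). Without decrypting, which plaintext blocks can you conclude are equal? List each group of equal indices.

ECB encrypts each block independently with the same key, so equal ciphertext blocks imply equal plaintext blocks.
C0 = C2 = 11, so P0 = P2.
C3 = C5 = 238, so P3 = P5.

P0 = P2; P3 = P5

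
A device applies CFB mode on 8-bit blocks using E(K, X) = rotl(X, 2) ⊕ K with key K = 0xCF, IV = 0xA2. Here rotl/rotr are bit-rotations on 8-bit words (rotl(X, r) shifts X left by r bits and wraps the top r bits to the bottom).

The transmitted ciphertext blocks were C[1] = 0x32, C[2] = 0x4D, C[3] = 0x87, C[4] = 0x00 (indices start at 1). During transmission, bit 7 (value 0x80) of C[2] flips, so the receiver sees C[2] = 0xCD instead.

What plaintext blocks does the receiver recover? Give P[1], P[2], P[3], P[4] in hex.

CFB decryption: P_i = C_i ⊕ E(K, C_{i−1}), with C_{0} = IV.
Only C[2] changed, to 0xCD. In CFB, a change in C_i flips the same bit in P_i and garbles P_{i+1}. Decrypting the received ciphertext:
P[1]: E(K, 0xA2) = 0x45; 0x32 ⊕ 0x45 = 0x77.
P[2]: E(K, 0x32) = 0x07; 0xCD ⊕ 0x07 = 0xCA.
P[3]: E(K, 0xCD) = 0xF8; 0x87 ⊕ 0xF8 = 0x7F.
P[4]: E(K, 0x87) = 0xD1; 0x00 ⊕ 0xD1 = 0xD1.
Blocks that differ from the original plaintext: P[2], P[3].

P[1] = 0x77, P[2] = 0xCA, P[3] = 0x7F, P[4] = 0xD1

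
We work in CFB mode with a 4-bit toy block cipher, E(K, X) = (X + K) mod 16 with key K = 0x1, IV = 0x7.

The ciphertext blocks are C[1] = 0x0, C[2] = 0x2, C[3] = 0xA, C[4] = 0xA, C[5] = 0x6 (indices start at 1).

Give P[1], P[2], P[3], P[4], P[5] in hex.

P[1] = 0x8, P[2] = 0x3, P[3] = 0x9, P[4] = 0x1, P[5] = 0xD

CFB decryption: P_i = C_i ⊕ E(K, C_{i−1}), with C_{0} = IV.
P[1]: E(K, 0x7) = 0x8; 0x0 ⊕ 0x8 = 0x8.
P[2]: E(K, 0x0) = 0x1; 0x2 ⊕ 0x1 = 0x3.
P[3]: E(K, 0x2) = 0x3; 0xA ⊕ 0x3 = 0x9.
P[4]: E(K, 0xA) = 0xB; 0xA ⊕ 0xB = 0x1.
P[5]: E(K, 0xA) = 0xB; 0x6 ⊕ 0xB = 0xD.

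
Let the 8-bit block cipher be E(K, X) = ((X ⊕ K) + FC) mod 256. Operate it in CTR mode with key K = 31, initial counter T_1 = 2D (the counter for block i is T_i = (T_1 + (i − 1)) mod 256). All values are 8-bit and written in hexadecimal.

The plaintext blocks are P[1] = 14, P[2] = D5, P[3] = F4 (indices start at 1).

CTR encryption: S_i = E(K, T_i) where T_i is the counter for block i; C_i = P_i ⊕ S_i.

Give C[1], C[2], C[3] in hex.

C[1] = 0C, C[2] = CE, C[3] = EE

C[1]: T = 2D, S = E(K, T) = 18; 14 ⊕ 18 = 0C.
C[2]: T = 2E, S = E(K, T) = 1B; D5 ⊕ 1B = CE.
C[3]: T = 2F, S = E(K, T) = 1A; F4 ⊕ 1A = EE.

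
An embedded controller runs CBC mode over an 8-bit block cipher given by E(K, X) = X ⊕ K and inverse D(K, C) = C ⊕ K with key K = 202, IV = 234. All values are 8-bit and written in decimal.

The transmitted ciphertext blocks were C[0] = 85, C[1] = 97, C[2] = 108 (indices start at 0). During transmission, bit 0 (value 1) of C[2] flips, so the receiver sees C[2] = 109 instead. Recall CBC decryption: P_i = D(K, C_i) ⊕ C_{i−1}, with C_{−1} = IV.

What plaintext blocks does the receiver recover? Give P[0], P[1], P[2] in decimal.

Only C[2] changed, to 109. In CBC, a change in C_i garbles P_i and flips the same bit in P_{i+1}. Decrypting the received ciphertext:
P[0]: D(K, 85) = 159; 159 ⊕ 234 = 117.
P[1]: D(K, 97) = 171; 171 ⊕ 85 = 254.
P[2]: D(K, 109) = 167; 167 ⊕ 97 = 198.
Blocks that differ from the original plaintext: P[2].

P[0] = 117, P[1] = 254, P[2] = 198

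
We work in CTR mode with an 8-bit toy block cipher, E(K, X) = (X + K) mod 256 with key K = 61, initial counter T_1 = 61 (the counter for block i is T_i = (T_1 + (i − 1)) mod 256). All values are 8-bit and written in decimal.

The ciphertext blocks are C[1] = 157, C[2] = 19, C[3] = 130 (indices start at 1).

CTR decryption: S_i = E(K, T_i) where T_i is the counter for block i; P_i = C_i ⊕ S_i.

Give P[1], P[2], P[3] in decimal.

P[1]: T = 61, S = E(K, T) = 122; 157 ⊕ 122 = 231.
P[2]: T = 62, S = E(K, T) = 123; 19 ⊕ 123 = 104.
P[3]: T = 63, S = E(K, T) = 124; 130 ⊕ 124 = 254.

P[1] = 231, P[2] = 104, P[3] = 254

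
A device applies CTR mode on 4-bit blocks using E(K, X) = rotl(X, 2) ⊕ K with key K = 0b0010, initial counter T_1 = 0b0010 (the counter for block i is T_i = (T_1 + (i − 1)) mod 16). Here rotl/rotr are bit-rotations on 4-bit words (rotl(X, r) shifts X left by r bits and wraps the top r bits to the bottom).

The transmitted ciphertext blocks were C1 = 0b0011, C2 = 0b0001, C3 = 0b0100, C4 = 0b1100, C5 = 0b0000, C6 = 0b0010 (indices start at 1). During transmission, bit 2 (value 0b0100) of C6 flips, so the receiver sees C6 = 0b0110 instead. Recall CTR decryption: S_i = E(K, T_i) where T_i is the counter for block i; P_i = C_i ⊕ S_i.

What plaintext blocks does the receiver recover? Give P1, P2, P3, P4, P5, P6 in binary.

Only C6 changed, to 0b0110. In CTR, a change in C_i flips the same bit in P_i only; the keystream is unaffected. Decrypting the received ciphertext:
P1: T = 0b0010, S = E(K, T) = 0b1010; 0b0011 ⊕ 0b1010 = 0b1001.
P2: T = 0b0011, S = E(K, T) = 0b1110; 0b0001 ⊕ 0b1110 = 0b1111.
P3: T = 0b0100, S = E(K, T) = 0b0011; 0b0100 ⊕ 0b0011 = 0b0111.
P4: T = 0b0101, S = E(K, T) = 0b0111; 0b1100 ⊕ 0b0111 = 0b1011.
P5: T = 0b0110, S = E(K, T) = 0b1011; 0b0000 ⊕ 0b1011 = 0b1011.
P6: T = 0b0111, S = E(K, T) = 0b1111; 0b0110 ⊕ 0b1111 = 0b1001.
Blocks that differ from the original plaintext: P6.

P1 = 0b1001, P2 = 0b1111, P3 = 0b0111, P4 = 0b1011, P5 = 0b1011, P6 = 0b1001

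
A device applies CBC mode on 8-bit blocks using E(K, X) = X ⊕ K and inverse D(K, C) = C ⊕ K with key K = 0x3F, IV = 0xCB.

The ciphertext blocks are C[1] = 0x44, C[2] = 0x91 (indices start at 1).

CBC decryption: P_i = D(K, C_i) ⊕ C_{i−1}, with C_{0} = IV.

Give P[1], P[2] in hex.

P[1] = 0xB0, P[2] = 0xEA

P[1]: D(K, 0x44) = 0x7B; 0x7B ⊕ 0xCB = 0xB0.
P[2]: D(K, 0x91) = 0xAE; 0xAE ⊕ 0x44 = 0xEA.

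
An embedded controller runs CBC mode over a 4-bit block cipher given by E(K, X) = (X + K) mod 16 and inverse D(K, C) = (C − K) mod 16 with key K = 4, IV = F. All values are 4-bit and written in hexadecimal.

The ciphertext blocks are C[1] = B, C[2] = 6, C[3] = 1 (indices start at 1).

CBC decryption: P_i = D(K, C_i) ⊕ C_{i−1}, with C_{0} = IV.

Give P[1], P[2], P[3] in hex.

P[1] = 8, P[2] = 9, P[3] = B

P[1]: D(K, B) = 7; 7 ⊕ F = 8.
P[2]: D(K, 6) = 2; 2 ⊕ B = 9.
P[3]: D(K, 1) = D; D ⊕ 6 = B.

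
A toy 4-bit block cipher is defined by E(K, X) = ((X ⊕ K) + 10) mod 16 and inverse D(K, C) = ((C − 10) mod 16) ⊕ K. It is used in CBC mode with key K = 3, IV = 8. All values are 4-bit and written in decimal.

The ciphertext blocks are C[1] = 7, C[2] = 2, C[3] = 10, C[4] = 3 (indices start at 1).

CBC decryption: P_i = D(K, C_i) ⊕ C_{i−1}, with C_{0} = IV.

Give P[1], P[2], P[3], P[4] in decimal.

P[1]: D(K, 7) = 14; 14 ⊕ 8 = 6.
P[2]: D(K, 2) = 11; 11 ⊕ 7 = 12.
P[3]: D(K, 10) = 3; 3 ⊕ 2 = 1.
P[4]: D(K, 3) = 10; 10 ⊕ 10 = 0.

P[1] = 6, P[2] = 12, P[3] = 1, P[4] = 0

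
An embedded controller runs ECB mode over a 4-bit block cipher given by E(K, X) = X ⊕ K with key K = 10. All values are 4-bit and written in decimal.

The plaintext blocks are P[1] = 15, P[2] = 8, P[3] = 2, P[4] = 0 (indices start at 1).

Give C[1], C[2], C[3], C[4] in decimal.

C[1] = 5, C[2] = 2, C[3] = 8, C[4] = 10

ECB encryption: C_i = E(K, P_i).
C[1]: E(K, 15) = 5.
C[2]: E(K, 8) = 2.
C[3]: E(K, 2) = 8.
C[4]: E(K, 0) = 10.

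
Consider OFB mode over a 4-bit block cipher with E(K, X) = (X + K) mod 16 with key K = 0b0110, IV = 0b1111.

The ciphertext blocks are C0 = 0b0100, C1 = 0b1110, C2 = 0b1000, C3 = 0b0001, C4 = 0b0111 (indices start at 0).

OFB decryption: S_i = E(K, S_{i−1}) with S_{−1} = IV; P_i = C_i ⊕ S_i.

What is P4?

P0: S = E(K, 0b1111) = 0b0101; 0b0100 ⊕ 0b0101 = 0b0001.
P1: S = E(K, 0b0101) = 0b1011; 0b1110 ⊕ 0b1011 = 0b0101.
P2: S = E(K, 0b1011) = 0b0001; 0b1000 ⊕ 0b0001 = 0b1001.
P3: S = E(K, 0b0001) = 0b0111; 0b0001 ⊕ 0b0111 = 0b0110.
P4: S = E(K, 0b0111) = 0b1101; 0b0111 ⊕ 0b1101 = 0b1010.

P4 = 0b1010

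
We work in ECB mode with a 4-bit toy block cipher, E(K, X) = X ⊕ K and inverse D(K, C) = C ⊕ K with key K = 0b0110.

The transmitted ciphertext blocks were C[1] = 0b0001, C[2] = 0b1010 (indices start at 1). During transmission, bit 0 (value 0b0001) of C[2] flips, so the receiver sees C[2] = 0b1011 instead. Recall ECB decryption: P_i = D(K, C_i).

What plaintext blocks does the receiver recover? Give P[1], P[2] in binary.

P[1] = 0b0111, P[2] = 0b1101

Only C[2] changed, to 0b1011. In ECB, a change in C_i affects only P_i. Decrypting the received ciphertext:
P[1]: D(K, 0b0001) = 0b0111.
P[2]: D(K, 0b1011) = 0b1101.
Blocks that differ from the original plaintext: P[2].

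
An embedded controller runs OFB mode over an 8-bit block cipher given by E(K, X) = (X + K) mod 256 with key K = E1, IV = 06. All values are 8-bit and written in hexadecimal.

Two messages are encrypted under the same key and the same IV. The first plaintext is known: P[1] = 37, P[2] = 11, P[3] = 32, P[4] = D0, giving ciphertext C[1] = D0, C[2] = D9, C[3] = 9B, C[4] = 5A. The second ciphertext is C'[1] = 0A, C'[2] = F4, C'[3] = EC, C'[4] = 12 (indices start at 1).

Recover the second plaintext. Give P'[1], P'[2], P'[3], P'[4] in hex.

In OFB with a reused IV, both messages share the same keystream S_i, so C_i ⊕ C'_i = P_i ⊕ P'_i and thus P'_i = P_i ⊕ C_i ⊕ C'_i.
P'[1]: 37 ⊕ D0 ⊕ 0A = ED.
P'[2]: 11 ⊕ D9 ⊕ F4 = 3C.
P'[3]: 32 ⊕ 9B ⊕ EC = 45.
P'[4]: D0 ⊕ 5A ⊕ 12 = 98.

P'[1] = ED, P'[2] = 3C, P'[3] = 45, P'[4] = 98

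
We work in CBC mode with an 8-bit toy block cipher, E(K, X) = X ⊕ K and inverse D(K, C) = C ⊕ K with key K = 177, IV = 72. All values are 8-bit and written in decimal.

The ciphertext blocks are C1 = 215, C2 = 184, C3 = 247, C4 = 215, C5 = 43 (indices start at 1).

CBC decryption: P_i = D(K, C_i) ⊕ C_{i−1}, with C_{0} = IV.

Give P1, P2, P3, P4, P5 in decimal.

P1 = 46, P2 = 222, P3 = 254, P4 = 145, P5 = 77

P1: D(K, 215) = 102; 102 ⊕ 72 = 46.
P2: D(K, 184) = 9; 9 ⊕ 215 = 222.
P3: D(K, 247) = 70; 70 ⊕ 184 = 254.
P4: D(K, 215) = 102; 102 ⊕ 247 = 145.
P5: D(K, 43) = 154; 154 ⊕ 215 = 77.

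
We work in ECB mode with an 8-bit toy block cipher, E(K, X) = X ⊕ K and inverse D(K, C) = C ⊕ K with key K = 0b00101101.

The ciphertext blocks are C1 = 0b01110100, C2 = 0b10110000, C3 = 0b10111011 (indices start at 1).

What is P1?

P1 = 0b01011001

ECB decryption: P_i = D(K, C_i).
P1: D(K, 0b01110100) = 0b01011001.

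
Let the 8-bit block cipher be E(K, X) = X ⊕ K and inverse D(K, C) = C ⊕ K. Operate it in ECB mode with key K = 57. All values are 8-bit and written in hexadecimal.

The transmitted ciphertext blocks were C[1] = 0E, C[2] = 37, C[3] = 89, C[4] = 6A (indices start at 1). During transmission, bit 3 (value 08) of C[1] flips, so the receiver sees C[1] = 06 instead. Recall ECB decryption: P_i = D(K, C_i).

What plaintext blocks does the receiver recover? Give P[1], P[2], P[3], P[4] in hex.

P[1] = 51, P[2] = 60, P[3] = DE, P[4] = 3D

Only C[1] changed, to 06. In ECB, a change in C_i affects only P_i. Decrypting the received ciphertext:
P[1]: D(K, 06) = 51.
P[2]: D(K, 37) = 60.
P[3]: D(K, 89) = DE.
P[4]: D(K, 6A) = 3D.
Blocks that differ from the original plaintext: P[1].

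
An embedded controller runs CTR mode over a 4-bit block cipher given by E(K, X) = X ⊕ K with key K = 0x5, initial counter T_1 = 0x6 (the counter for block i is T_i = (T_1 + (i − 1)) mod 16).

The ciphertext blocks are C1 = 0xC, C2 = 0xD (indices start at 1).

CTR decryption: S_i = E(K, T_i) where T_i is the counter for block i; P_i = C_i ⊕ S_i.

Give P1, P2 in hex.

P1: T = 0x6, S = E(K, T) = 0x3; 0xC ⊕ 0x3 = 0xF.
P2: T = 0x7, S = E(K, T) = 0x2; 0xD ⊕ 0x2 = 0xF.

P1 = 0xF, P2 = 0xF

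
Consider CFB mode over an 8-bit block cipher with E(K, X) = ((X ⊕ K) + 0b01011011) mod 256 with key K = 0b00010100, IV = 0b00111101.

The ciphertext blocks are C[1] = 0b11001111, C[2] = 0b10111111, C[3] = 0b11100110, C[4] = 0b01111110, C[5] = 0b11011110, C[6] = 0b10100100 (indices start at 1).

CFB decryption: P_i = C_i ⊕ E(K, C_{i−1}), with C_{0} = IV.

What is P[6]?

P[6] = 0b10000001

P[6]: E(K, 0b11011110) = 0b00100101; 0b10100100 ⊕ 0b00100101 = 0b10000001.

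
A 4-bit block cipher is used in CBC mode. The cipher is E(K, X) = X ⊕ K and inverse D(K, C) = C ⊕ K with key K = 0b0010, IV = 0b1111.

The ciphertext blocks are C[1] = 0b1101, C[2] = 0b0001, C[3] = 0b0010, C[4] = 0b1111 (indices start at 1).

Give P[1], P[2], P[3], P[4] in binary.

CBC decryption: P_i = D(K, C_i) ⊕ C_{i−1}, with C_{0} = IV.
P[1]: D(K, 0b1101) = 0b1111; 0b1111 ⊕ 0b1111 = 0b0000.
P[2]: D(K, 0b0001) = 0b0011; 0b0011 ⊕ 0b1101 = 0b1110.
P[3]: D(K, 0b0010) = 0b0000; 0b0000 ⊕ 0b0001 = 0b0001.
P[4]: D(K, 0b1111) = 0b1101; 0b1101 ⊕ 0b0010 = 0b1111.

P[1] = 0b0000, P[2] = 0b1110, P[3] = 0b0001, P[4] = 0b1111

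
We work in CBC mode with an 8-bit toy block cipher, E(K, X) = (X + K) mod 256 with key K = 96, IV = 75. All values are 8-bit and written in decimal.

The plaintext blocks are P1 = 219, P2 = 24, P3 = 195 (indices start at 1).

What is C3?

CBC encryption: C_i = E(K, P_i ⊕ C_{i−1}), with C_{0} = IV.
C1: P1 ⊕ 75 = 144; E(K, 144) = 240.
C2: P2 ⊕ 240 = 232; E(K, 232) = 72.
C3: P3 ⊕ 72 = 139; E(K, 139) = 235.

C3 = 235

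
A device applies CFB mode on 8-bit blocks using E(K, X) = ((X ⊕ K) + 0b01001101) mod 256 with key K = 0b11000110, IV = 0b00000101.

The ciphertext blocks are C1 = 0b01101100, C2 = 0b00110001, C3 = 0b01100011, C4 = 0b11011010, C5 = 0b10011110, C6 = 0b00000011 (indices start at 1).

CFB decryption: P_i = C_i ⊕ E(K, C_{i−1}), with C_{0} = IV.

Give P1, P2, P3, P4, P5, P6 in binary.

P1 = 0b01111100, P2 = 0b11000110, P3 = 0b00100111, P4 = 0b00101000, P5 = 0b11110111, P6 = 0b10100110

P1: E(K, 0b00000101) = 0b00010000; 0b01101100 ⊕ 0b00010000 = 0b01111100.
P2: E(K, 0b01101100) = 0b11110111; 0b00110001 ⊕ 0b11110111 = 0b11000110.
P3: E(K, 0b00110001) = 0b01000100; 0b01100011 ⊕ 0b01000100 = 0b00100111.
P4: E(K, 0b01100011) = 0b11110010; 0b11011010 ⊕ 0b11110010 = 0b00101000.
P5: E(K, 0b11011010) = 0b01101001; 0b10011110 ⊕ 0b01101001 = 0b11110111.
P6: E(K, 0b10011110) = 0b10100101; 0b00000011 ⊕ 0b10100101 = 0b10100110.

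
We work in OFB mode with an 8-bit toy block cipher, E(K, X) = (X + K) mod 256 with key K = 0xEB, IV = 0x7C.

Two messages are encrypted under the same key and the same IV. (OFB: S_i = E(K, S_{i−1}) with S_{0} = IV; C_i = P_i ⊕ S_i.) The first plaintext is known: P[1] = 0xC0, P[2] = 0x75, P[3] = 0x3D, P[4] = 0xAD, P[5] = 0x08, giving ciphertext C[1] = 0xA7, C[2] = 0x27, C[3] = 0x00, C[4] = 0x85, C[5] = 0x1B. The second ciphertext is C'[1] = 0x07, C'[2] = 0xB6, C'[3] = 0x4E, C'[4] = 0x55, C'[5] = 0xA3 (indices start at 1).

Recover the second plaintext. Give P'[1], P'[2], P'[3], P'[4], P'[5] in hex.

In OFB with a reused IV, both messages share the same keystream S_i, so C_i ⊕ C'_i = P_i ⊕ P'_i and thus P'_i = P_i ⊕ C_i ⊕ C'_i.
P'[1]: 0xC0 ⊕ 0xA7 ⊕ 0x07 = 0x60.
P'[2]: 0x75 ⊕ 0x27 ⊕ 0xB6 = 0xE4.
P'[3]: 0x3D ⊕ 0x00 ⊕ 0x4E = 0x73.
P'[4]: 0xAD ⊕ 0x85 ⊕ 0x55 = 0x7D.
P'[5]: 0x08 ⊕ 0x1B ⊕ 0xA3 = 0xB0.

P'[1] = 0x60, P'[2] = 0xE4, P'[3] = 0x73, P'[4] = 0x7D, P'[5] = 0xB0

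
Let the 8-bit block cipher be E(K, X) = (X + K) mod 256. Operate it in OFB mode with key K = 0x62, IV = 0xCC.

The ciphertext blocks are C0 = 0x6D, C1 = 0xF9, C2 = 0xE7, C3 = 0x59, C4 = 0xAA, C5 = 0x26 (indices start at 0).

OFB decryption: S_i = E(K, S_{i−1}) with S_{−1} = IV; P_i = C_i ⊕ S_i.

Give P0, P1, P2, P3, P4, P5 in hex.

P0: S = E(K, 0xCC) = 0x2E; 0x6D ⊕ 0x2E = 0x43.
P1: S = E(K, 0x2E) = 0x90; 0xF9 ⊕ 0x90 = 0x69.
P2: S = E(K, 0x90) = 0xF2; 0xE7 ⊕ 0xF2 = 0x15.
P3: S = E(K, 0xF2) = 0x54; 0x59 ⊕ 0x54 = 0x0D.
P4: S = E(K, 0x54) = 0xB6; 0xAA ⊕ 0xB6 = 0x1C.
P5: S = E(K, 0xB6) = 0x18; 0x26 ⊕ 0x18 = 0x3E.

P0 = 0x43, P1 = 0x69, P2 = 0x15, P3 = 0x0D, P4 = 0x1C, P5 = 0x3E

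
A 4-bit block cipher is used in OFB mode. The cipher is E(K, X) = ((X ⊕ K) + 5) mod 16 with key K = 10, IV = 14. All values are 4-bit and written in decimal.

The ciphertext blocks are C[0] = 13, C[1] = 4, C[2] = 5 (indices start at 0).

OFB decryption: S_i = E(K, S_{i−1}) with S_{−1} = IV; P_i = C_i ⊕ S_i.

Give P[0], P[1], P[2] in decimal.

P[0]: S = E(K, 14) = 9; 13 ⊕ 9 = 4.
P[1]: S = E(K, 9) = 8; 4 ⊕ 8 = 12.
P[2]: S = E(K, 8) = 7; 5 ⊕ 7 = 2.

P[0] = 4, P[1] = 12, P[2] = 2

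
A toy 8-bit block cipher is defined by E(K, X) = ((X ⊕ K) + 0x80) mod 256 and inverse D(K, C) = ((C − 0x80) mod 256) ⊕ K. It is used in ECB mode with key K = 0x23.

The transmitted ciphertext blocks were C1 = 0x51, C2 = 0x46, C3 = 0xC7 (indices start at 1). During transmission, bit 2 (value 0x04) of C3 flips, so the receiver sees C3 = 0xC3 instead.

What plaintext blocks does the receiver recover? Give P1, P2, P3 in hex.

ECB decryption: P_i = D(K, C_i).
Only C3 changed, to 0xC3. In ECB, a change in C_i affects only P_i. Decrypting the received ciphertext:
P1: D(K, 0x51) = 0xF2.
P2: D(K, 0x46) = 0xE5.
P3: D(K, 0xC3) = 0x60.
Blocks that differ from the original plaintext: P3.

P1 = 0xF2, P2 = 0xE5, P3 = 0x60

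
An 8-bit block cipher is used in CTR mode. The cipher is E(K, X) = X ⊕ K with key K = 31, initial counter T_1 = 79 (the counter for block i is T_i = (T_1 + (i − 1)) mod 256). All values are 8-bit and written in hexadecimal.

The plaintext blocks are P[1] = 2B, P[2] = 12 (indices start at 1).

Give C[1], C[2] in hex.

CTR encryption: S_i = E(K, T_i) where T_i is the counter for block i; C_i = P_i ⊕ S_i.
C[1]: T = 79, S = E(K, T) = 48; 2B ⊕ 48 = 63.
C[2]: T = 7A, S = E(K, T) = 4B; 12 ⊕ 4B = 59.

C[1] = 63, C[2] = 59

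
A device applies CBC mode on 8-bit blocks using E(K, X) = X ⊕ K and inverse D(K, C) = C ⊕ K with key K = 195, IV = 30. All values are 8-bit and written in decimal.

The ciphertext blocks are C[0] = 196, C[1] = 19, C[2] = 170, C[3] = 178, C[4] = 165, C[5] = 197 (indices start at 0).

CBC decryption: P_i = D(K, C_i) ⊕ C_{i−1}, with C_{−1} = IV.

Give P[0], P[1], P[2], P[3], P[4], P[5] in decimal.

P[0]: D(K, 196) = 7; 7 ⊕ 30 = 25.
P[1]: D(K, 19) = 208; 208 ⊕ 196 = 20.
P[2]: D(K, 170) = 105; 105 ⊕ 19 = 122.
P[3]: D(K, 178) = 113; 113 ⊕ 170 = 219.
P[4]: D(K, 165) = 102; 102 ⊕ 178 = 212.
P[5]: D(K, 197) = 6; 6 ⊕ 165 = 163.

P[0] = 25, P[1] = 20, P[2] = 122, P[3] = 219, P[4] = 212, P[5] = 163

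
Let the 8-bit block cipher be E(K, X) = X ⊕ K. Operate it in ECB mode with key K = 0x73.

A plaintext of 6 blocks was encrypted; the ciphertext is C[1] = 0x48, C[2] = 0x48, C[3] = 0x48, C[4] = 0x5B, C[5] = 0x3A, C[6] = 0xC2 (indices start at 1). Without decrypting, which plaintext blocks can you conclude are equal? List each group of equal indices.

ECB encrypts each block independently with the same key, so equal ciphertext blocks imply equal plaintext blocks.
C[1] = C[2] = C[3] = 0x48, so P[1] = P[2] = P[3].

P[1] = P[2] = P[3]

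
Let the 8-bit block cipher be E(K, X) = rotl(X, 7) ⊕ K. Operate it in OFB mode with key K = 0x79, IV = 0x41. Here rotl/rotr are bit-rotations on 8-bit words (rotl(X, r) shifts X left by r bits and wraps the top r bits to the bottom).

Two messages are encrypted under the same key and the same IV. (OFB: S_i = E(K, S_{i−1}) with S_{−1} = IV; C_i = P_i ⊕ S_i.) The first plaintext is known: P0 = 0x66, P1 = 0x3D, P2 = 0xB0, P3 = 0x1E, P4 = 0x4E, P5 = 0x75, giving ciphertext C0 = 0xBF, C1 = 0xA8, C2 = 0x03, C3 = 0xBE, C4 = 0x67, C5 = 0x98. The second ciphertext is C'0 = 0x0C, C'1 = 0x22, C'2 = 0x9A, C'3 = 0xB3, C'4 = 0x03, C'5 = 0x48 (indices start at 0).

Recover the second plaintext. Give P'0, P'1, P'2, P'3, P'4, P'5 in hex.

In OFB with a reused IV, both messages share the same keystream S_i, so C_i ⊕ C'_i = P_i ⊕ P'_i and thus P'_i = P_i ⊕ C_i ⊕ C'_i.
P'0: 0x66 ⊕ 0xBF ⊕ 0x0C = 0xD5.
P'1: 0x3D ⊕ 0xA8 ⊕ 0x22 = 0xB7.
P'2: 0xB0 ⊕ 0x03 ⊕ 0x9A = 0x29.
P'3: 0x1E ⊕ 0xBE ⊕ 0xB3 = 0x13.
P'4: 0x4E ⊕ 0x67 ⊕ 0x03 = 0x2A.
P'5: 0x75 ⊕ 0x98 ⊕ 0x48 = 0xA5.

P'0 = 0xD5, P'1 = 0xB7, P'2 = 0x29, P'3 = 0x13, P'4 = 0x2A, P'5 = 0xA5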